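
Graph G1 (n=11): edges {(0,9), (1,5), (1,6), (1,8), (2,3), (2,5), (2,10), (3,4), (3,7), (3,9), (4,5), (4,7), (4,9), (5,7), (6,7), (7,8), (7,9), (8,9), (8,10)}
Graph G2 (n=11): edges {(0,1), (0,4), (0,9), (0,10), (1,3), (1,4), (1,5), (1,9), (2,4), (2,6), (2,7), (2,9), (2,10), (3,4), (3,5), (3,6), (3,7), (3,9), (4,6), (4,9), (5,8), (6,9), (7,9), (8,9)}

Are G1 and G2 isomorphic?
No, not isomorphic

The graphs are NOT isomorphic.

Degrees in G1: deg(0)=1, deg(1)=3, deg(2)=3, deg(3)=4, deg(4)=4, deg(5)=4, deg(6)=2, deg(7)=6, deg(8)=4, deg(9)=5, deg(10)=2.
Sorted degree sequence of G1: [6, 5, 4, 4, 4, 4, 3, 3, 2, 2, 1].
Degrees in G2: deg(0)=4, deg(1)=5, deg(2)=5, deg(3)=6, deg(4)=6, deg(5)=3, deg(6)=4, deg(7)=3, deg(8)=2, deg(9)=8, deg(10)=2.
Sorted degree sequence of G2: [8, 6, 6, 5, 5, 4, 4, 3, 3, 2, 2].
The (sorted) degree sequence is an isomorphism invariant, so since G1 and G2 have different degree sequences they cannot be isomorphic.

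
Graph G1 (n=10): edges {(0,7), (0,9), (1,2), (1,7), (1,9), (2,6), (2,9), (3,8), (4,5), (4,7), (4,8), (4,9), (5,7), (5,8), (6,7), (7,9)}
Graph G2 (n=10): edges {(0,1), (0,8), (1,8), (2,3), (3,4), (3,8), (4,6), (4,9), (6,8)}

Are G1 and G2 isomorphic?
No, not isomorphic

The graphs are NOT isomorphic.

Connected components of G1: 1 component(s) with vertex sets [[0, 1, 2, 3, 4, 5, 6, 7, 8, 9]], sizes [10].
Connected components of G2: 3 component(s) with vertex sets [[5], [7], [0, 1, 2, 3, 4, 6, 8, 9]], sizes [1, 1, 8].
The number of connected components (and the multiset of component sizes) is an isomorphism invariant — an isomorphism maps each component of G1 bijectively onto a component of G2. Since G1 has 1 component(s) and G2 has 3, they cannot be isomorphic.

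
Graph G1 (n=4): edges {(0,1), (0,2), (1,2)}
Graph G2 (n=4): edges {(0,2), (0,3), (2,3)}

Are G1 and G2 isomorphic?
Yes, isomorphic

The graphs are isomorphic.
One valid mapping φ: V(G1) → V(G2): 0→0, 1→2, 2→3, 3→1

Verify φ preserves adjacency — for each edge of G1, its image is an edge of G2:
  (0,1) → (φ(0),φ(1)) = (0,2) ∈ E(G2) ✓
  (0,2) → (φ(0),φ(2)) = (0,3) ∈ E(G2) ✓
  (1,2) → (φ(1),φ(2)) = (2,3) ∈ E(G2) ✓
All 3 edges of G1 map to edges of G2, and |E(G1)| = |E(G2)| = 3, so φ is a bijection on edges as well as vertices. Hence G1 ≅ G2.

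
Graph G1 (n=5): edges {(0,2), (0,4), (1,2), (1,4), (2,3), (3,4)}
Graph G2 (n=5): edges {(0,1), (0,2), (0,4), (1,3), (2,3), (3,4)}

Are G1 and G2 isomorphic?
Yes, isomorphic

The graphs are isomorphic.
One valid mapping φ: V(G1) → V(G2): 0→2, 1→4, 2→3, 3→1, 4→0

Verify φ preserves adjacency — for each edge of G1, its image is an edge of G2:
  (0,2) → (φ(0),φ(2)) = (2,3) ∈ E(G2) ✓
  (0,4) → (φ(0),φ(4)) = (0,2) ∈ E(G2) ✓
  (1,2) → (φ(1),φ(2)) = (3,4) ∈ E(G2) ✓
  (1,4) → (φ(1),φ(4)) = (0,4) ∈ E(G2) ✓
  (2,3) → (φ(2),φ(3)) = (1,3) ∈ E(G2) ✓
  (3,4) → (φ(3),φ(4)) = (0,1) ∈ E(G2) ✓
All 6 edges of G1 map to edges of G2, and |E(G1)| = |E(G2)| = 6, so φ is a bijection on edges as well as vertices. Hence G1 ≅ G2.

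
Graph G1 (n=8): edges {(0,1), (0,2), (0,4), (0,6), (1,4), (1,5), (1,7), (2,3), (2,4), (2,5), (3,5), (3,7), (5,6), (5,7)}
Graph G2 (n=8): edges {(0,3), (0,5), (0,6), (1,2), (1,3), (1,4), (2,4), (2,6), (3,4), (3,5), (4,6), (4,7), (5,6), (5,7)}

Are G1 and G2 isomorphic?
Yes, isomorphic

The graphs are isomorphic.
One valid mapping φ: V(G1) → V(G2): 0→5, 1→6, 2→3, 3→1, 4→0, 5→4, 6→7, 7→2

Verify φ preserves adjacency — for each edge of G1, its image is an edge of G2:
  (0,1) → (φ(0),φ(1)) = (5,6) ∈ E(G2) ✓
  (0,2) → (φ(0),φ(2)) = (3,5) ∈ E(G2) ✓
  (0,4) → (φ(0),φ(4)) = (0,5) ∈ E(G2) ✓
  (0,6) → (φ(0),φ(6)) = (5,7) ∈ E(G2) ✓
  (1,4) → (φ(1),φ(4)) = (0,6) ∈ E(G2) ✓
  (1,5) → (φ(1),φ(5)) = (4,6) ∈ E(G2) ✓
  (1,7) → (φ(1),φ(7)) = (2,6) ∈ E(G2) ✓
  (2,3) → (φ(2),φ(3)) = (1,3) ∈ E(G2) ✓
  (2,4) → (φ(2),φ(4)) = (0,3) ∈ E(G2) ✓
  (2,5) → (φ(2),φ(5)) = (3,4) ∈ E(G2) ✓
  (3,5) → (φ(3),φ(5)) = (1,4) ∈ E(G2) ✓
  (3,7) → (φ(3),φ(7)) = (1,2) ∈ E(G2) ✓
  (5,6) → (φ(5),φ(6)) = (4,7) ∈ E(G2) ✓
  (5,7) → (φ(5),φ(7)) = (2,4) ∈ E(G2) ✓
All 14 edges of G1 map to edges of G2, and |E(G1)| = |E(G2)| = 14, so φ is a bijection on edges as well as vertices. Hence G1 ≅ G2.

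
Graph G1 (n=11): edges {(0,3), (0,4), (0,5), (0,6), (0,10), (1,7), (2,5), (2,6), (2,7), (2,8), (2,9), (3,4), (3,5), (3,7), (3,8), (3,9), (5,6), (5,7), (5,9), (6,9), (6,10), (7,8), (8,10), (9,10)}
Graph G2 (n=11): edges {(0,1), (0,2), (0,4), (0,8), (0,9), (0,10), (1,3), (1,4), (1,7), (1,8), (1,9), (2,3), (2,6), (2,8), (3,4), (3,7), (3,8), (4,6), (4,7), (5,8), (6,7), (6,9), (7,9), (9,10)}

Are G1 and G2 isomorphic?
Yes, isomorphic

The graphs are isomorphic.
One valid mapping φ: V(G1) → V(G2): 0→9, 1→5, 2→3, 3→0, 4→10, 5→1, 6→7, 7→8, 8→2, 9→4, 10→6

Verify φ preserves adjacency — for each edge of G1, its image is an edge of G2:
  (0,3) → (φ(0),φ(3)) = (0,9) ∈ E(G2) ✓
  (0,4) → (φ(0),φ(4)) = (9,10) ∈ E(G2) ✓
  (0,5) → (φ(0),φ(5)) = (1,9) ∈ E(G2) ✓
  (0,6) → (φ(0),φ(6)) = (7,9) ∈ E(G2) ✓
  (0,10) → (φ(0),φ(10)) = (6,9) ∈ E(G2) ✓
  (1,7) → (φ(1),φ(7)) = (5,8) ∈ E(G2) ✓
  (2,5) → (φ(2),φ(5)) = (1,3) ∈ E(G2) ✓
  (2,6) → (φ(2),φ(6)) = (3,7) ∈ E(G2) ✓
  (2,7) → (φ(2),φ(7)) = (3,8) ∈ E(G2) ✓
  (2,8) → (φ(2),φ(8)) = (2,3) ∈ E(G2) ✓
  (2,9) → (φ(2),φ(9)) = (3,4) ∈ E(G2) ✓
  (3,4) → (φ(3),φ(4)) = (0,10) ∈ E(G2) ✓
  (3,5) → (φ(3),φ(5)) = (0,1) ∈ E(G2) ✓
  (3,7) → (φ(3),φ(7)) = (0,8) ∈ E(G2) ✓
  (3,8) → (φ(3),φ(8)) = (0,2) ∈ E(G2) ✓
  (3,9) → (φ(3),φ(9)) = (0,4) ∈ E(G2) ✓
  (5,6) → (φ(5),φ(6)) = (1,7) ∈ E(G2) ✓
  (5,7) → (φ(5),φ(7)) = (1,8) ∈ E(G2) ✓
  (5,9) → (φ(5),φ(9)) = (1,4) ∈ E(G2) ✓
  (6,9) → (φ(6),φ(9)) = (4,7) ∈ E(G2) ✓
  (6,10) → (φ(6),φ(10)) = (6,7) ∈ E(G2) ✓
  (7,8) → (φ(7),φ(8)) = (2,8) ∈ E(G2) ✓
  (8,10) → (φ(8),φ(10)) = (2,6) ∈ E(G2) ✓
  (9,10) → (φ(9),φ(10)) = (4,6) ∈ E(G2) ✓
All 24 edges of G1 map to edges of G2, and |E(G1)| = |E(G2)| = 24, so φ is a bijection on edges as well as vertices. Hence G1 ≅ G2.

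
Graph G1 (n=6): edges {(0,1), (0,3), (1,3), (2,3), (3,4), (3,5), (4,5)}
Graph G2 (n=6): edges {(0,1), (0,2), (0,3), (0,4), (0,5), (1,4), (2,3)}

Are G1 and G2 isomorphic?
Yes, isomorphic

The graphs are isomorphic.
One valid mapping φ: V(G1) → V(G2): 0→3, 1→2, 2→5, 3→0, 4→4, 5→1

Verify φ preserves adjacency — for each edge of G1, its image is an edge of G2:
  (0,1) → (φ(0),φ(1)) = (2,3) ∈ E(G2) ✓
  (0,3) → (φ(0),φ(3)) = (0,3) ∈ E(G2) ✓
  (1,3) → (φ(1),φ(3)) = (0,2) ∈ E(G2) ✓
  (2,3) → (φ(2),φ(3)) = (0,5) ∈ E(G2) ✓
  (3,4) → (φ(3),φ(4)) = (0,4) ∈ E(G2) ✓
  (3,5) → (φ(3),φ(5)) = (0,1) ∈ E(G2) ✓
  (4,5) → (φ(4),φ(5)) = (1,4) ∈ E(G2) ✓
All 7 edges of G1 map to edges of G2, and |E(G1)| = |E(G2)| = 7, so φ is a bijection on edges as well as vertices. Hence G1 ≅ G2.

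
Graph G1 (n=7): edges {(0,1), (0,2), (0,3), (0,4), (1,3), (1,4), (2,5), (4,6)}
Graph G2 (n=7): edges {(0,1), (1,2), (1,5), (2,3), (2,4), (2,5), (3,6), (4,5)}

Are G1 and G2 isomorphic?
Yes, isomorphic

The graphs are isomorphic.
One valid mapping φ: V(G1) → V(G2): 0→2, 1→5, 2→3, 3→4, 4→1, 5→6, 6→0

Verify φ preserves adjacency — for each edge of G1, its image is an edge of G2:
  (0,1) → (φ(0),φ(1)) = (2,5) ∈ E(G2) ✓
  (0,2) → (φ(0),φ(2)) = (2,3) ∈ E(G2) ✓
  (0,3) → (φ(0),φ(3)) = (2,4) ∈ E(G2) ✓
  (0,4) → (φ(0),φ(4)) = (1,2) ∈ E(G2) ✓
  (1,3) → (φ(1),φ(3)) = (4,5) ∈ E(G2) ✓
  (1,4) → (φ(1),φ(4)) = (1,5) ∈ E(G2) ✓
  (2,5) → (φ(2),φ(5)) = (3,6) ∈ E(G2) ✓
  (4,6) → (φ(4),φ(6)) = (0,1) ∈ E(G2) ✓
All 8 edges of G1 map to edges of G2, and |E(G1)| = |E(G2)| = 8, so φ is a bijection on edges as well as vertices. Hence G1 ≅ G2.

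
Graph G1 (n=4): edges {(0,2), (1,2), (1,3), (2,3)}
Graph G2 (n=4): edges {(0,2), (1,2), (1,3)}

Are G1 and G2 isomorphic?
No, not isomorphic

The graphs are NOT isomorphic.

Counting triangles (3-cliques): G1 has 1, G2 has 0.
Triangle count is an isomorphism invariant, so differing triangle counts rule out isomorphism.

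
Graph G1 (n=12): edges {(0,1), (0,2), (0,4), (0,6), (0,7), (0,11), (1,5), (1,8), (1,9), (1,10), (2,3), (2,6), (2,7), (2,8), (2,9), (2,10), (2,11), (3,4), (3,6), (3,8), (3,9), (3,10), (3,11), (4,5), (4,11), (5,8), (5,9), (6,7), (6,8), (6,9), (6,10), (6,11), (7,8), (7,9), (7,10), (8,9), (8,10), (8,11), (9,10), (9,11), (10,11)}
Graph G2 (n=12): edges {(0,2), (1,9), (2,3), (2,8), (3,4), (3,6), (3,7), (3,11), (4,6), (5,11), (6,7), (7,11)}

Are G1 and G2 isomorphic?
No, not isomorphic

The graphs are NOT isomorphic.

Connected components of G1: 1 component(s) with vertex sets [[0, 1, 2, 3, 4, 5, 6, 7, 8, 9, 10, 11]], sizes [12].
Connected components of G2: 3 component(s) with vertex sets [[10], [1, 9], [0, 2, 3, 4, 5, 6, 7, 8, 11]], sizes [1, 2, 9].
The number of connected components (and the multiset of component sizes) is an isomorphism invariant — an isomorphism maps each component of G1 bijectively onto a component of G2. Since G1 has 1 component(s) and G2 has 3, they cannot be isomorphic.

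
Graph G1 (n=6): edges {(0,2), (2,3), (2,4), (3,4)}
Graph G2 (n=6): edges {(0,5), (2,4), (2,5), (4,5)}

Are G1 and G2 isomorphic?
Yes, isomorphic

The graphs are isomorphic.
One valid mapping φ: V(G1) → V(G2): 0→0, 1→3, 2→5, 3→4, 4→2, 5→1

Verify φ preserves adjacency — for each edge of G1, its image is an edge of G2:
  (0,2) → (φ(0),φ(2)) = (0,5) ∈ E(G2) ✓
  (2,3) → (φ(2),φ(3)) = (4,5) ∈ E(G2) ✓
  (2,4) → (φ(2),φ(4)) = (2,5) ∈ E(G2) ✓
  (3,4) → (φ(3),φ(4)) = (2,4) ∈ E(G2) ✓
All 4 edges of G1 map to edges of G2, and |E(G1)| = |E(G2)| = 4, so φ is a bijection on edges as well as vertices. Hence G1 ≅ G2.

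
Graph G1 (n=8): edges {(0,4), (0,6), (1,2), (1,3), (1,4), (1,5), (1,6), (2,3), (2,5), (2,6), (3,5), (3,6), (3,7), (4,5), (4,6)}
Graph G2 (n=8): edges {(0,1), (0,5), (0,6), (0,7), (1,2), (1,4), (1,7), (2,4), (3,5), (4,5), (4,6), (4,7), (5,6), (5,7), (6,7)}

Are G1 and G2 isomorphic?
Yes, isomorphic

The graphs are isomorphic.
One valid mapping φ: V(G1) → V(G2): 0→2, 1→7, 2→6, 3→5, 4→1, 5→0, 6→4, 7→3

Verify φ preserves adjacency — for each edge of G1, its image is an edge of G2:
  (0,4) → (φ(0),φ(4)) = (1,2) ∈ E(G2) ✓
  (0,6) → (φ(0),φ(6)) = (2,4) ∈ E(G2) ✓
  (1,2) → (φ(1),φ(2)) = (6,7) ∈ E(G2) ✓
  (1,3) → (φ(1),φ(3)) = (5,7) ∈ E(G2) ✓
  (1,4) → (φ(1),φ(4)) = (1,7) ∈ E(G2) ✓
  (1,5) → (φ(1),φ(5)) = (0,7) ∈ E(G2) ✓
  (1,6) → (φ(1),φ(6)) = (4,7) ∈ E(G2) ✓
  (2,3) → (φ(2),φ(3)) = (5,6) ∈ E(G2) ✓
  (2,5) → (φ(2),φ(5)) = (0,6) ∈ E(G2) ✓
  (2,6) → (φ(2),φ(6)) = (4,6) ∈ E(G2) ✓
  (3,5) → (φ(3),φ(5)) = (0,5) ∈ E(G2) ✓
  (3,6) → (φ(3),φ(6)) = (4,5) ∈ E(G2) ✓
  (3,7) → (φ(3),φ(7)) = (3,5) ∈ E(G2) ✓
  (4,5) → (φ(4),φ(5)) = (0,1) ∈ E(G2) ✓
  (4,6) → (φ(4),φ(6)) = (1,4) ∈ E(G2) ✓
All 15 edges of G1 map to edges of G2, and |E(G1)| = |E(G2)| = 15, so φ is a bijection on edges as well as vertices. Hence G1 ≅ G2.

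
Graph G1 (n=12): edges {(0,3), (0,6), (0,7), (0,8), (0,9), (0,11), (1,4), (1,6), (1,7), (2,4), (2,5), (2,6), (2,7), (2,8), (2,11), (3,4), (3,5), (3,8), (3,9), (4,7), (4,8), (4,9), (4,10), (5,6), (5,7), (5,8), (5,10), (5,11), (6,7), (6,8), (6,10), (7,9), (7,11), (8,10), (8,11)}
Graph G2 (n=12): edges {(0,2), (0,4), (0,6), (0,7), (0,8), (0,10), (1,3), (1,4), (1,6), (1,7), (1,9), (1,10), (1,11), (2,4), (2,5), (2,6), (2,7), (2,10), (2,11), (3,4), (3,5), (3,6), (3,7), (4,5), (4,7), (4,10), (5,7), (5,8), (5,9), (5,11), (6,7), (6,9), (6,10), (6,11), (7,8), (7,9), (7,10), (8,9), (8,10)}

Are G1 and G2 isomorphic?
No, not isomorphic

The graphs are NOT isomorphic.

Counting triangles (3-cliques): G1 has 31, G2 has 44.
Triangle count is an isomorphism invariant, so differing triangle counts rule out isomorphism.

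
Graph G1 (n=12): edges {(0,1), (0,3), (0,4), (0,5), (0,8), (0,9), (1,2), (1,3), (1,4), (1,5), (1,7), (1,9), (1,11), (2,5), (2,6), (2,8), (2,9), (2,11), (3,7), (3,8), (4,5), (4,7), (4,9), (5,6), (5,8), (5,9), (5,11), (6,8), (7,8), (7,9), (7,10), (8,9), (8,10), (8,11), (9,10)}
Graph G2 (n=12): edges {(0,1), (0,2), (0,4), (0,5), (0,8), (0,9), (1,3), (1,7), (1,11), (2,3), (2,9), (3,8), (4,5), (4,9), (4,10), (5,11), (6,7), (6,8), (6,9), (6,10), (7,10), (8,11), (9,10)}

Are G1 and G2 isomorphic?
No, not isomorphic

The graphs are NOT isomorphic.

Counting triangles (3-cliques): G1 has 37, G2 has 6.
Triangle count is an isomorphism invariant, so differing triangle counts rule out isomorphism.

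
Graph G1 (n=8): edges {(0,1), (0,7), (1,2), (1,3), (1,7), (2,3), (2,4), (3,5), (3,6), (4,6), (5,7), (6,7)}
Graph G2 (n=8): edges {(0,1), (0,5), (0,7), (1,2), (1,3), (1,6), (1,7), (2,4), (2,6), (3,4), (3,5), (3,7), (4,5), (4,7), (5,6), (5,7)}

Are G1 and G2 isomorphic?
No, not isomorphic

The graphs are NOT isomorphic.

Counting triangles (3-cliques): G1 has 2, G2 has 8.
Triangle count is an isomorphism invariant, so differing triangle counts rule out isomorphism.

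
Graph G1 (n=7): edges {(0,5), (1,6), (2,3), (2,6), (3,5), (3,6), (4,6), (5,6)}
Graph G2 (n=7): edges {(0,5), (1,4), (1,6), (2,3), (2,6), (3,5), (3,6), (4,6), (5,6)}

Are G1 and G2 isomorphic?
No, not isomorphic

The graphs are NOT isomorphic.

Counting edges: G1 has 8 edge(s); G2 has 9 edge(s).
Edge count is an isomorphism invariant (a bijection on vertices induces a bijection on edges), so differing edge counts rule out isomorphism.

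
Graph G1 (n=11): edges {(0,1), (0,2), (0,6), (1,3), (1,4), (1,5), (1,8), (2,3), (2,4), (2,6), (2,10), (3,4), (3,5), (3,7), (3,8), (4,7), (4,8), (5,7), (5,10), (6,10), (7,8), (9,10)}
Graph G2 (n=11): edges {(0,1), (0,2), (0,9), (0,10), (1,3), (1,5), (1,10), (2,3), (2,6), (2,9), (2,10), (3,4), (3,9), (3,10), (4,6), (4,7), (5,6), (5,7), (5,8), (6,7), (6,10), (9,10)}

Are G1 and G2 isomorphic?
Yes, isomorphic

The graphs are isomorphic.
One valid mapping φ: V(G1) → V(G2): 0→4, 1→3, 2→6, 3→10, 4→2, 5→1, 6→7, 7→0, 8→9, 9→8, 10→5

Verify φ preserves adjacency — for each edge of G1, its image is an edge of G2:
  (0,1) → (φ(0),φ(1)) = (3,4) ∈ E(G2) ✓
  (0,2) → (φ(0),φ(2)) = (4,6) ∈ E(G2) ✓
  (0,6) → (φ(0),φ(6)) = (4,7) ∈ E(G2) ✓
  (1,3) → (φ(1),φ(3)) = (3,10) ∈ E(G2) ✓
  (1,4) → (φ(1),φ(4)) = (2,3) ∈ E(G2) ✓
  (1,5) → (φ(1),φ(5)) = (1,3) ∈ E(G2) ✓
  (1,8) → (φ(1),φ(8)) = (3,9) ∈ E(G2) ✓
  (2,3) → (φ(2),φ(3)) = (6,10) ∈ E(G2) ✓
  (2,4) → (φ(2),φ(4)) = (2,6) ∈ E(G2) ✓
  (2,6) → (φ(2),φ(6)) = (6,7) ∈ E(G2) ✓
  (2,10) → (φ(2),φ(10)) = (5,6) ∈ E(G2) ✓
  (3,4) → (φ(3),φ(4)) = (2,10) ∈ E(G2) ✓
  (3,5) → (φ(3),φ(5)) = (1,10) ∈ E(G2) ✓
  (3,7) → (φ(3),φ(7)) = (0,10) ∈ E(G2) ✓
  (3,8) → (φ(3),φ(8)) = (9,10) ∈ E(G2) ✓
  (4,7) → (φ(4),φ(7)) = (0,2) ∈ E(G2) ✓
  (4,8) → (φ(4),φ(8)) = (2,9) ∈ E(G2) ✓
  (5,7) → (φ(5),φ(7)) = (0,1) ∈ E(G2) ✓
  (5,10) → (φ(5),φ(10)) = (1,5) ∈ E(G2) ✓
  (6,10) → (φ(6),φ(10)) = (5,7) ∈ E(G2) ✓
  (7,8) → (φ(7),φ(8)) = (0,9) ∈ E(G2) ✓
  (9,10) → (φ(9),φ(10)) = (5,8) ∈ E(G2) ✓
All 22 edges of G1 map to edges of G2, and |E(G1)| = |E(G2)| = 22, so φ is a bijection on edges as well as vertices. Hence G1 ≅ G2.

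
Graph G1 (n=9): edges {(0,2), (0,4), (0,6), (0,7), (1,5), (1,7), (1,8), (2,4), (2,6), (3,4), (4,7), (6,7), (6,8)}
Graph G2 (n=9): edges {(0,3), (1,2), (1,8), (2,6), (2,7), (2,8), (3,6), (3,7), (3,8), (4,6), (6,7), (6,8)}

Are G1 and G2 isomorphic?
No, not isomorphic

The graphs are NOT isomorphic.

Counting triangles (3-cliques): G1 has 4, G2 has 5.
Triangle count is an isomorphism invariant, so differing triangle counts rule out isomorphism.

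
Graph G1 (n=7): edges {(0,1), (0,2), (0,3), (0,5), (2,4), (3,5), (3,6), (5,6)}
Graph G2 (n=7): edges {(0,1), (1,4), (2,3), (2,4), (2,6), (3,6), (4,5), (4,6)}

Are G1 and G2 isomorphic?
Yes, isomorphic

The graphs are isomorphic.
One valid mapping φ: V(G1) → V(G2): 0→4, 1→5, 2→1, 3→2, 4→0, 5→6, 6→3

Verify φ preserves adjacency — for each edge of G1, its image is an edge of G2:
  (0,1) → (φ(0),φ(1)) = (4,5) ∈ E(G2) ✓
  (0,2) → (φ(0),φ(2)) = (1,4) ∈ E(G2) ✓
  (0,3) → (φ(0),φ(3)) = (2,4) ∈ E(G2) ✓
  (0,5) → (φ(0),φ(5)) = (4,6) ∈ E(G2) ✓
  (2,4) → (φ(2),φ(4)) = (0,1) ∈ E(G2) ✓
  (3,5) → (φ(3),φ(5)) = (2,6) ∈ E(G2) ✓
  (3,6) → (φ(3),φ(6)) = (2,3) ∈ E(G2) ✓
  (5,6) → (φ(5),φ(6)) = (3,6) ∈ E(G2) ✓
All 8 edges of G1 map to edges of G2, and |E(G1)| = |E(G2)| = 8, so φ is a bijection on edges as well as vertices. Hence G1 ≅ G2.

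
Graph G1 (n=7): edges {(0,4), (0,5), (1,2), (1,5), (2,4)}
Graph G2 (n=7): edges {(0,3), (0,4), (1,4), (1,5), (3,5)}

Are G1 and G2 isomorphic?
Yes, isomorphic

The graphs are isomorphic.
One valid mapping φ: V(G1) → V(G2): 0→1, 1→3, 2→0, 3→2, 4→4, 5→5, 6→6

Verify φ preserves adjacency — for each edge of G1, its image is an edge of G2:
  (0,4) → (φ(0),φ(4)) = (1,4) ∈ E(G2) ✓
  (0,5) → (φ(0),φ(5)) = (1,5) ∈ E(G2) ✓
  (1,2) → (φ(1),φ(2)) = (0,3) ∈ E(G2) ✓
  (1,5) → (φ(1),φ(5)) = (3,5) ∈ E(G2) ✓
  (2,4) → (φ(2),φ(4)) = (0,4) ∈ E(G2) ✓
All 5 edges of G1 map to edges of G2, and |E(G1)| = |E(G2)| = 5, so φ is a bijection on edges as well as vertices. Hence G1 ≅ G2.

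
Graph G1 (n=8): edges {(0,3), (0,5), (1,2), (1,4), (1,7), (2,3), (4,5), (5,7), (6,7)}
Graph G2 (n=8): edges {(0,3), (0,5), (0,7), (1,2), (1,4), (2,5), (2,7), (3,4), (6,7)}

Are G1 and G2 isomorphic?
Yes, isomorphic

The graphs are isomorphic.
One valid mapping φ: V(G1) → V(G2): 0→1, 1→0, 2→3, 3→4, 4→5, 5→2, 6→6, 7→7

Verify φ preserves adjacency — for each edge of G1, its image is an edge of G2:
  (0,3) → (φ(0),φ(3)) = (1,4) ∈ E(G2) ✓
  (0,5) → (φ(0),φ(5)) = (1,2) ∈ E(G2) ✓
  (1,2) → (φ(1),φ(2)) = (0,3) ∈ E(G2) ✓
  (1,4) → (φ(1),φ(4)) = (0,5) ∈ E(G2) ✓
  (1,7) → (φ(1),φ(7)) = (0,7) ∈ E(G2) ✓
  (2,3) → (φ(2),φ(3)) = (3,4) ∈ E(G2) ✓
  (4,5) → (φ(4),φ(5)) = (2,5) ∈ E(G2) ✓
  (5,7) → (φ(5),φ(7)) = (2,7) ∈ E(G2) ✓
  (6,7) → (φ(6),φ(7)) = (6,7) ∈ E(G2) ✓
All 9 edges of G1 map to edges of G2, and |E(G1)| = |E(G2)| = 9, so φ is a bijection on edges as well as vertices. Hence G1 ≅ G2.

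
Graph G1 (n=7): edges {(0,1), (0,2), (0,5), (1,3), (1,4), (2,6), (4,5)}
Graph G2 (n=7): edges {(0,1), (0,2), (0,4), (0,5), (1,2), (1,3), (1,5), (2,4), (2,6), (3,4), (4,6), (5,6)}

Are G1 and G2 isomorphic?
No, not isomorphic

The graphs are NOT isomorphic.

Counting triangles (3-cliques): G1 has 0, G2 has 4.
Triangle count is an isomorphism invariant, so differing triangle counts rule out isomorphism.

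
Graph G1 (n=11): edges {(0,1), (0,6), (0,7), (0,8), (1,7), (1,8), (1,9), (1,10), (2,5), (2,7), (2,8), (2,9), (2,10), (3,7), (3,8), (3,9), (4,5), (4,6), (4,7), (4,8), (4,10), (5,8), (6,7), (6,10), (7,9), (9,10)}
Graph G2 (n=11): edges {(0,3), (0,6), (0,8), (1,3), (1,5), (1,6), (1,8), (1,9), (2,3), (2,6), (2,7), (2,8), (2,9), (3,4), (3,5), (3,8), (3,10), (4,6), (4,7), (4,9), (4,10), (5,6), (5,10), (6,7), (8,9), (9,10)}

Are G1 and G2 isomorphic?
Yes, isomorphic

The graphs are isomorphic.
One valid mapping φ: V(G1) → V(G2): 0→5, 1→1, 2→2, 3→0, 4→4, 5→7, 6→10, 7→3, 8→6, 9→8, 10→9

Verify φ preserves adjacency — for each edge of G1, its image is an edge of G2:
  (0,1) → (φ(0),φ(1)) = (1,5) ∈ E(G2) ✓
  (0,6) → (φ(0),φ(6)) = (5,10) ∈ E(G2) ✓
  (0,7) → (φ(0),φ(7)) = (3,5) ∈ E(G2) ✓
  (0,8) → (φ(0),φ(8)) = (5,6) ∈ E(G2) ✓
  (1,7) → (φ(1),φ(7)) = (1,3) ∈ E(G2) ✓
  (1,8) → (φ(1),φ(8)) = (1,6) ∈ E(G2) ✓
  (1,9) → (φ(1),φ(9)) = (1,8) ∈ E(G2) ✓
  (1,10) → (φ(1),φ(10)) = (1,9) ∈ E(G2) ✓
  (2,5) → (φ(2),φ(5)) = (2,7) ∈ E(G2) ✓
  (2,7) → (φ(2),φ(7)) = (2,3) ∈ E(G2) ✓
  (2,8) → (φ(2),φ(8)) = (2,6) ∈ E(G2) ✓
  (2,9) → (φ(2),φ(9)) = (2,8) ∈ E(G2) ✓
  (2,10) → (φ(2),φ(10)) = (2,9) ∈ E(G2) ✓
  (3,7) → (φ(3),φ(7)) = (0,3) ∈ E(G2) ✓
  (3,8) → (φ(3),φ(8)) = (0,6) ∈ E(G2) ✓
  (3,9) → (φ(3),φ(9)) = (0,8) ∈ E(G2) ✓
  (4,5) → (φ(4),φ(5)) = (4,7) ∈ E(G2) ✓
  (4,6) → (φ(4),φ(6)) = (4,10) ∈ E(G2) ✓
  (4,7) → (φ(4),φ(7)) = (3,4) ∈ E(G2) ✓
  (4,8) → (φ(4),φ(8)) = (4,6) ∈ E(G2) ✓
  (4,10) → (φ(4),φ(10)) = (4,9) ∈ E(G2) ✓
  (5,8) → (φ(5),φ(8)) = (6,7) ∈ E(G2) ✓
  (6,7) → (φ(6),φ(7)) = (3,10) ∈ E(G2) ✓
  (6,10) → (φ(6),φ(10)) = (9,10) ∈ E(G2) ✓
  (7,9) → (φ(7),φ(9)) = (3,8) ∈ E(G2) ✓
  (9,10) → (φ(9),φ(10)) = (8,9) ∈ E(G2) ✓
All 26 edges of G1 map to edges of G2, and |E(G1)| = |E(G2)| = 26, so φ is a bijection on edges as well as vertices. Hence G1 ≅ G2.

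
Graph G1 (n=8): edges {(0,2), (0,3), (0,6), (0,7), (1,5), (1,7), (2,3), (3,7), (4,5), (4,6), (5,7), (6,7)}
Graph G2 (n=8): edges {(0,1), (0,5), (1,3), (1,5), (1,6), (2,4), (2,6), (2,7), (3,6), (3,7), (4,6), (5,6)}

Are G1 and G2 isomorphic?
Yes, isomorphic

The graphs are isomorphic.
One valid mapping φ: V(G1) → V(G2): 0→1, 1→4, 2→0, 3→5, 4→7, 5→2, 6→3, 7→6

Verify φ preserves adjacency — for each edge of G1, its image is an edge of G2:
  (0,2) → (φ(0),φ(2)) = (0,1) ∈ E(G2) ✓
  (0,3) → (φ(0),φ(3)) = (1,5) ∈ E(G2) ✓
  (0,6) → (φ(0),φ(6)) = (1,3) ∈ E(G2) ✓
  (0,7) → (φ(0),φ(7)) = (1,6) ∈ E(G2) ✓
  (1,5) → (φ(1),φ(5)) = (2,4) ∈ E(G2) ✓
  (1,7) → (φ(1),φ(7)) = (4,6) ∈ E(G2) ✓
  (2,3) → (φ(2),φ(3)) = (0,5) ∈ E(G2) ✓
  (3,7) → (φ(3),φ(7)) = (5,6) ∈ E(G2) ✓
  (4,5) → (φ(4),φ(5)) = (2,7) ∈ E(G2) ✓
  (4,6) → (φ(4),φ(6)) = (3,7) ∈ E(G2) ✓
  (5,7) → (φ(5),φ(7)) = (2,6) ∈ E(G2) ✓
  (6,7) → (φ(6),φ(7)) = (3,6) ∈ E(G2) ✓
All 12 edges of G1 map to edges of G2, and |E(G1)| = |E(G2)| = 12, so φ is a bijection on edges as well as vertices. Hence G1 ≅ G2.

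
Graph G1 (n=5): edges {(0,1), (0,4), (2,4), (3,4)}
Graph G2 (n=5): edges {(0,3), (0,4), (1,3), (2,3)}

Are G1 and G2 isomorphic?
Yes, isomorphic

The graphs are isomorphic.
One valid mapping φ: V(G1) → V(G2): 0→0, 1→4, 2→1, 3→2, 4→3

Verify φ preserves adjacency — for each edge of G1, its image is an edge of G2:
  (0,1) → (φ(0),φ(1)) = (0,4) ∈ E(G2) ✓
  (0,4) → (φ(0),φ(4)) = (0,3) ∈ E(G2) ✓
  (2,4) → (φ(2),φ(4)) = (1,3) ∈ E(G2) ✓
  (3,4) → (φ(3),φ(4)) = (2,3) ∈ E(G2) ✓
All 4 edges of G1 map to edges of G2, and |E(G1)| = |E(G2)| = 4, so φ is a bijection on edges as well as vertices. Hence G1 ≅ G2.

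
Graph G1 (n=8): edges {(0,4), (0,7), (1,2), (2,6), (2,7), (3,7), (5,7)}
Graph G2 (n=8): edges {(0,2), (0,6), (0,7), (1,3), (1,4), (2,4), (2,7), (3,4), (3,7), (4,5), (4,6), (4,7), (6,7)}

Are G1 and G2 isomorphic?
No, not isomorphic

The graphs are NOT isomorphic.

Counting triangles (3-cliques): G1 has 0, G2 has 6.
Triangle count is an isomorphism invariant, so differing triangle counts rule out isomorphism.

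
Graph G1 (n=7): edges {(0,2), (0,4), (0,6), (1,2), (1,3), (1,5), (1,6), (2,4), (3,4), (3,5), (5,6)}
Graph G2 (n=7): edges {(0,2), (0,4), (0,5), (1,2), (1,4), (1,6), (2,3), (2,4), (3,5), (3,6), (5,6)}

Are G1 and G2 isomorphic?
Yes, isomorphic

The graphs are isomorphic.
One valid mapping φ: V(G1) → V(G2): 0→6, 1→2, 2→3, 3→0, 4→5, 5→4, 6→1

Verify φ preserves adjacency — for each edge of G1, its image is an edge of G2:
  (0,2) → (φ(0),φ(2)) = (3,6) ∈ E(G2) ✓
  (0,4) → (φ(0),φ(4)) = (5,6) ∈ E(G2) ✓
  (0,6) → (φ(0),φ(6)) = (1,6) ∈ E(G2) ✓
  (1,2) → (φ(1),φ(2)) = (2,3) ∈ E(G2) ✓
  (1,3) → (φ(1),φ(3)) = (0,2) ∈ E(G2) ✓
  (1,5) → (φ(1),φ(5)) = (2,4) ∈ E(G2) ✓
  (1,6) → (φ(1),φ(6)) = (1,2) ∈ E(G2) ✓
  (2,4) → (φ(2),φ(4)) = (3,5) ∈ E(G2) ✓
  (3,4) → (φ(3),φ(4)) = (0,5) ∈ E(G2) ✓
  (3,5) → (φ(3),φ(5)) = (0,4) ∈ E(G2) ✓
  (5,6) → (φ(5),φ(6)) = (1,4) ∈ E(G2) ✓
All 11 edges of G1 map to edges of G2, and |E(G1)| = |E(G2)| = 11, so φ is a bijection on edges as well as vertices. Hence G1 ≅ G2.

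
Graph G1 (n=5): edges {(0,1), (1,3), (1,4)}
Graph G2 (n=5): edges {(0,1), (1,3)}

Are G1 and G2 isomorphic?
No, not isomorphic

The graphs are NOT isomorphic.

Counting edges: G1 has 3 edge(s); G2 has 2 edge(s).
Edge count is an isomorphism invariant (a bijection on vertices induces a bijection on edges), so differing edge counts rule out isomorphism.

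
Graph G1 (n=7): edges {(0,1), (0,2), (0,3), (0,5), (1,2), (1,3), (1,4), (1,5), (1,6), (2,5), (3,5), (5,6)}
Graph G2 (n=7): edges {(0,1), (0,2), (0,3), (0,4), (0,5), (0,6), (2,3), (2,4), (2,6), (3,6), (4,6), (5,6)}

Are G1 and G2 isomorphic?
Yes, isomorphic

The graphs are isomorphic.
One valid mapping φ: V(G1) → V(G2): 0→2, 1→0, 2→4, 3→3, 4→1, 5→6, 6→5

Verify φ preserves adjacency — for each edge of G1, its image is an edge of G2:
  (0,1) → (φ(0),φ(1)) = (0,2) ∈ E(G2) ✓
  (0,2) → (φ(0),φ(2)) = (2,4) ∈ E(G2) ✓
  (0,3) → (φ(0),φ(3)) = (2,3) ∈ E(G2) ✓
  (0,5) → (φ(0),φ(5)) = (2,6) ∈ E(G2) ✓
  (1,2) → (φ(1),φ(2)) = (0,4) ∈ E(G2) ✓
  (1,3) → (φ(1),φ(3)) = (0,3) ∈ E(G2) ✓
  (1,4) → (φ(1),φ(4)) = (0,1) ∈ E(G2) ✓
  (1,5) → (φ(1),φ(5)) = (0,6) ∈ E(G2) ✓
  (1,6) → (φ(1),φ(6)) = (0,5) ∈ E(G2) ✓
  (2,5) → (φ(2),φ(5)) = (4,6) ∈ E(G2) ✓
  (3,5) → (φ(3),φ(5)) = (3,6) ∈ E(G2) ✓
  (5,6) → (φ(5),φ(6)) = (5,6) ∈ E(G2) ✓
All 12 edges of G1 map to edges of G2, and |E(G1)| = |E(G2)| = 12, so φ is a bijection on edges as well as vertices. Hence G1 ≅ G2.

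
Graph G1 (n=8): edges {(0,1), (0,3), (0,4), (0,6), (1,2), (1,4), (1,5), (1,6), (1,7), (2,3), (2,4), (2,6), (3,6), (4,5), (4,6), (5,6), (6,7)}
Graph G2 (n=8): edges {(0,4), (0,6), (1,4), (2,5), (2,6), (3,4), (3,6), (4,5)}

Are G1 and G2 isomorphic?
No, not isomorphic

The graphs are NOT isomorphic.

Connected components of G1: 1 component(s) with vertex sets [[0, 1, 2, 3, 4, 5, 6, 7]], sizes [8].
Connected components of G2: 2 component(s) with vertex sets [[7], [0, 1, 2, 3, 4, 5, 6]], sizes [1, 7].
The number of connected components (and the multiset of component sizes) is an isomorphism invariant — an isomorphism maps each component of G1 bijectively onto a component of G2. Since G1 has 1 component(s) and G2 has 2, they cannot be isomorphic.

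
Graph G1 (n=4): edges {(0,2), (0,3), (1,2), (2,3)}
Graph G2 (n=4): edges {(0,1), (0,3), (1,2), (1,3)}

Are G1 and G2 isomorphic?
Yes, isomorphic

The graphs are isomorphic.
One valid mapping φ: V(G1) → V(G2): 0→3, 1→2, 2→1, 3→0

Verify φ preserves adjacency — for each edge of G1, its image is an edge of G2:
  (0,2) → (φ(0),φ(2)) = (1,3) ∈ E(G2) ✓
  (0,3) → (φ(0),φ(3)) = (0,3) ∈ E(G2) ✓
  (1,2) → (φ(1),φ(2)) = (1,2) ∈ E(G2) ✓
  (2,3) → (φ(2),φ(3)) = (0,1) ∈ E(G2) ✓
All 4 edges of G1 map to edges of G2, and |E(G1)| = |E(G2)| = 4, so φ is a bijection on edges as well as vertices. Hence G1 ≅ G2.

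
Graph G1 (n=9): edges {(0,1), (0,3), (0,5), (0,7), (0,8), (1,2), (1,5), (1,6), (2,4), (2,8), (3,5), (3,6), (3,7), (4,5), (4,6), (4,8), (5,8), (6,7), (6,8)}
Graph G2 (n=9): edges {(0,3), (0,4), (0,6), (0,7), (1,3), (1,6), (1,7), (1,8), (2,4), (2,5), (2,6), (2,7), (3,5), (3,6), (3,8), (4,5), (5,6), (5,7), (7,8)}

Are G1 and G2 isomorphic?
Yes, isomorphic

The graphs are isomorphic.
One valid mapping φ: V(G1) → V(G2): 0→3, 1→0, 2→4, 3→1, 4→2, 5→6, 6→7, 7→8, 8→5

Verify φ preserves adjacency — for each edge of G1, its image is an edge of G2:
  (0,1) → (φ(0),φ(1)) = (0,3) ∈ E(G2) ✓
  (0,3) → (φ(0),φ(3)) = (1,3) ∈ E(G2) ✓
  (0,5) → (φ(0),φ(5)) = (3,6) ∈ E(G2) ✓
  (0,7) → (φ(0),φ(7)) = (3,8) ∈ E(G2) ✓
  (0,8) → (φ(0),φ(8)) = (3,5) ∈ E(G2) ✓
  (1,2) → (φ(1),φ(2)) = (0,4) ∈ E(G2) ✓
  (1,5) → (φ(1),φ(5)) = (0,6) ∈ E(G2) ✓
  (1,6) → (φ(1),φ(6)) = (0,7) ∈ E(G2) ✓
  (2,4) → (φ(2),φ(4)) = (2,4) ∈ E(G2) ✓
  (2,8) → (φ(2),φ(8)) = (4,5) ∈ E(G2) ✓
  (3,5) → (φ(3),φ(5)) = (1,6) ∈ E(G2) ✓
  (3,6) → (φ(3),φ(6)) = (1,7) ∈ E(G2) ✓
  (3,7) → (φ(3),φ(7)) = (1,8) ∈ E(G2) ✓
  (4,5) → (φ(4),φ(5)) = (2,6) ∈ E(G2) ✓
  (4,6) → (φ(4),φ(6)) = (2,7) ∈ E(G2) ✓
  (4,8) → (φ(4),φ(8)) = (2,5) ∈ E(G2) ✓
  (5,8) → (φ(5),φ(8)) = (5,6) ∈ E(G2) ✓
  (6,7) → (φ(6),φ(7)) = (7,8) ∈ E(G2) ✓
  (6,8) → (φ(6),φ(8)) = (5,7) ∈ E(G2) ✓
All 19 edges of G1 map to edges of G2, and |E(G1)| = |E(G2)| = 19, so φ is a bijection on edges as well as vertices. Hence G1 ≅ G2.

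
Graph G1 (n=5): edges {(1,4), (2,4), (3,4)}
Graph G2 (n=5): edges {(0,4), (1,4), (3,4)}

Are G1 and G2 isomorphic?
Yes, isomorphic

The graphs are isomorphic.
One valid mapping φ: V(G1) → V(G2): 0→2, 1→1, 2→0, 3→3, 4→4

Verify φ preserves adjacency — for each edge of G1, its image is an edge of G2:
  (1,4) → (φ(1),φ(4)) = (1,4) ∈ E(G2) ✓
  (2,4) → (φ(2),φ(4)) = (0,4) ∈ E(G2) ✓
  (3,4) → (φ(3),φ(4)) = (3,4) ∈ E(G2) ✓
All 3 edges of G1 map to edges of G2, and |E(G1)| = |E(G2)| = 3, so φ is a bijection on edges as well as vertices. Hence G1 ≅ G2.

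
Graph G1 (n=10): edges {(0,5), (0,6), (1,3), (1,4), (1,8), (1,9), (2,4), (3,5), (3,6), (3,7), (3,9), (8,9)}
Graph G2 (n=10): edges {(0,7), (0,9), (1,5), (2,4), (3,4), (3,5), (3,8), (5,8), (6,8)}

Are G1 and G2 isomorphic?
No, not isomorphic

The graphs are NOT isomorphic.

Connected components of G1: 1 component(s) with vertex sets [[0, 1, 2, 3, 4, 5, 6, 7, 8, 9]], sizes [10].
Connected components of G2: 2 component(s) with vertex sets [[0, 7, 9], [1, 2, 3, 4, 5, 6, 8]], sizes [3, 7].
The number of connected components (and the multiset of component sizes) is an isomorphism invariant — an isomorphism maps each component of G1 bijectively onto a component of G2. Since G1 has 1 component(s) and G2 has 2, they cannot be isomorphic.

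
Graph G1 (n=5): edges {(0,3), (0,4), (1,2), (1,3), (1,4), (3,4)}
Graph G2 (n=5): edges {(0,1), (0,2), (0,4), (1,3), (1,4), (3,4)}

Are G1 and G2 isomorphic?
Yes, isomorphic

The graphs are isomorphic.
One valid mapping φ: V(G1) → V(G2): 0→3, 1→0, 2→2, 3→4, 4→1

Verify φ preserves adjacency — for each edge of G1, its image is an edge of G2:
  (0,3) → (φ(0),φ(3)) = (3,4) ∈ E(G2) ✓
  (0,4) → (φ(0),φ(4)) = (1,3) ∈ E(G2) ✓
  (1,2) → (φ(1),φ(2)) = (0,2) ∈ E(G2) ✓
  (1,3) → (φ(1),φ(3)) = (0,4) ∈ E(G2) ✓
  (1,4) → (φ(1),φ(4)) = (0,1) ∈ E(G2) ✓
  (3,4) → (φ(3),φ(4)) = (1,4) ∈ E(G2) ✓
All 6 edges of G1 map to edges of G2, and |E(G1)| = |E(G2)| = 6, so φ is a bijection on edges as well as vertices. Hence G1 ≅ G2.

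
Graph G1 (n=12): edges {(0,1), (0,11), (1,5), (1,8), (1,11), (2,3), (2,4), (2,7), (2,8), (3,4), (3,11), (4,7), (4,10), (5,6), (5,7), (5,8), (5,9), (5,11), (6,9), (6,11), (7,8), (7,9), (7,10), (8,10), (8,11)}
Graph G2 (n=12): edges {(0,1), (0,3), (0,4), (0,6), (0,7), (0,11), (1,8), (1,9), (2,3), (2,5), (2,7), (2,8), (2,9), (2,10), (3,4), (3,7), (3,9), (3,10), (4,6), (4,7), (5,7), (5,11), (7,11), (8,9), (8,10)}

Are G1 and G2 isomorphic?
Yes, isomorphic

The graphs are isomorphic.
One valid mapping φ: V(G1) → V(G2): 0→6, 1→4, 2→9, 3→1, 4→8, 5→7, 6→11, 7→2, 8→3, 9→5, 10→10, 11→0

Verify φ preserves adjacency — for each edge of G1, its image is an edge of G2:
  (0,1) → (φ(0),φ(1)) = (4,6) ∈ E(G2) ✓
  (0,11) → (φ(0),φ(11)) = (0,6) ∈ E(G2) ✓
  (1,5) → (φ(1),φ(5)) = (4,7) ∈ E(G2) ✓
  (1,8) → (φ(1),φ(8)) = (3,4) ∈ E(G2) ✓
  (1,11) → (φ(1),φ(11)) = (0,4) ∈ E(G2) ✓
  (2,3) → (φ(2),φ(3)) = (1,9) ∈ E(G2) ✓
  (2,4) → (φ(2),φ(4)) = (8,9) ∈ E(G2) ✓
  (2,7) → (φ(2),φ(7)) = (2,9) ∈ E(G2) ✓
  (2,8) → (φ(2),φ(8)) = (3,9) ∈ E(G2) ✓
  (3,4) → (φ(3),φ(4)) = (1,8) ∈ E(G2) ✓
  (3,11) → (φ(3),φ(11)) = (0,1) ∈ E(G2) ✓
  (4,7) → (φ(4),φ(7)) = (2,8) ∈ E(G2) ✓
  (4,10) → (φ(4),φ(10)) = (8,10) ∈ E(G2) ✓
  (5,6) → (φ(5),φ(6)) = (7,11) ∈ E(G2) ✓
  (5,7) → (φ(5),φ(7)) = (2,7) ∈ E(G2) ✓
  (5,8) → (φ(5),φ(8)) = (3,7) ∈ E(G2) ✓
  (5,9) → (φ(5),φ(9)) = (5,7) ∈ E(G2) ✓
  (5,11) → (φ(5),φ(11)) = (0,7) ∈ E(G2) ✓
  (6,9) → (φ(6),φ(9)) = (5,11) ∈ E(G2) ✓
  (6,11) → (φ(6),φ(11)) = (0,11) ∈ E(G2) ✓
  (7,8) → (φ(7),φ(8)) = (2,3) ∈ E(G2) ✓
  (7,9) → (φ(7),φ(9)) = (2,5) ∈ E(G2) ✓
  (7,10) → (φ(7),φ(10)) = (2,10) ∈ E(G2) ✓
  (8,10) → (φ(8),φ(10)) = (3,10) ∈ E(G2) ✓
  (8,11) → (φ(8),φ(11)) = (0,3) ∈ E(G2) ✓
All 25 edges of G1 map to edges of G2, and |E(G1)| = |E(G2)| = 25, so φ is a bijection on edges as well as vertices. Hence G1 ≅ G2.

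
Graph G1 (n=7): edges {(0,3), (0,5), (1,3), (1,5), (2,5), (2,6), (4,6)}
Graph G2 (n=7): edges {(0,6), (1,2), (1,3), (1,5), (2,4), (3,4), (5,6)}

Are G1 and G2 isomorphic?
Yes, isomorphic

The graphs are isomorphic.
One valid mapping φ: V(G1) → V(G2): 0→3, 1→2, 2→5, 3→4, 4→0, 5→1, 6→6

Verify φ preserves adjacency — for each edge of G1, its image is an edge of G2:
  (0,3) → (φ(0),φ(3)) = (3,4) ∈ E(G2) ✓
  (0,5) → (φ(0),φ(5)) = (1,3) ∈ E(G2) ✓
  (1,3) → (φ(1),φ(3)) = (2,4) ∈ E(G2) ✓
  (1,5) → (φ(1),φ(5)) = (1,2) ∈ E(G2) ✓
  (2,5) → (φ(2),φ(5)) = (1,5) ∈ E(G2) ✓
  (2,6) → (φ(2),φ(6)) = (5,6) ∈ E(G2) ✓
  (4,6) → (φ(4),φ(6)) = (0,6) ∈ E(G2) ✓
All 7 edges of G1 map to edges of G2, and |E(G1)| = |E(G2)| = 7, so φ is a bijection on edges as well as vertices. Hence G1 ≅ G2.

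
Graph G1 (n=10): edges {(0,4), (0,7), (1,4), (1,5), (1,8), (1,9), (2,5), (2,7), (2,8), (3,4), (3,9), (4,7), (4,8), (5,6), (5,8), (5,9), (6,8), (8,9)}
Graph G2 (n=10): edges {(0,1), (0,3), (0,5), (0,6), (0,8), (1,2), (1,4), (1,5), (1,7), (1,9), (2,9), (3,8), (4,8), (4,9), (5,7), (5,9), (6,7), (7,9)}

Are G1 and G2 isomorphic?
Yes, isomorphic

The graphs are isomorphic.
One valid mapping φ: V(G1) → V(G2): 0→3, 1→5, 2→4, 3→6, 4→0, 5→9, 6→2, 7→8, 8→1, 9→7

Verify φ preserves adjacency — for each edge of G1, its image is an edge of G2:
  (0,4) → (φ(0),φ(4)) = (0,3) ∈ E(G2) ✓
  (0,7) → (φ(0),φ(7)) = (3,8) ∈ E(G2) ✓
  (1,4) → (φ(1),φ(4)) = (0,5) ∈ E(G2) ✓
  (1,5) → (φ(1),φ(5)) = (5,9) ∈ E(G2) ✓
  (1,8) → (φ(1),φ(8)) = (1,5) ∈ E(G2) ✓
  (1,9) → (φ(1),φ(9)) = (5,7) ∈ E(G2) ✓
  (2,5) → (φ(2),φ(5)) = (4,9) ∈ E(G2) ✓
  (2,7) → (φ(2),φ(7)) = (4,8) ∈ E(G2) ✓
  (2,8) → (φ(2),φ(8)) = (1,4) ∈ E(G2) ✓
  (3,4) → (φ(3),φ(4)) = (0,6) ∈ E(G2) ✓
  (3,9) → (φ(3),φ(9)) = (6,7) ∈ E(G2) ✓
  (4,7) → (φ(4),φ(7)) = (0,8) ∈ E(G2) ✓
  (4,8) → (φ(4),φ(8)) = (0,1) ∈ E(G2) ✓
  (5,6) → (φ(5),φ(6)) = (2,9) ∈ E(G2) ✓
  (5,8) → (φ(5),φ(8)) = (1,9) ∈ E(G2) ✓
  (5,9) → (φ(5),φ(9)) = (7,9) ∈ E(G2) ✓
  (6,8) → (φ(6),φ(8)) = (1,2) ∈ E(G2) ✓
  (8,9) → (φ(8),φ(9)) = (1,7) ∈ E(G2) ✓
All 18 edges of G1 map to edges of G2, and |E(G1)| = |E(G2)| = 18, so φ is a bijection on edges as well as vertices. Hence G1 ≅ G2.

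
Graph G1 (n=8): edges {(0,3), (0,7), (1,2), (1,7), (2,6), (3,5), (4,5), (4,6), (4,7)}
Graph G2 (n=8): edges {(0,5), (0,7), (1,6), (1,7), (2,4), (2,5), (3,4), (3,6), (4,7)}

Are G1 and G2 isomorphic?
Yes, isomorphic

The graphs are isomorphic.
One valid mapping φ: V(G1) → V(G2): 0→3, 1→2, 2→5, 3→6, 4→7, 5→1, 6→0, 7→4

Verify φ preserves adjacency — for each edge of G1, its image is an edge of G2:
  (0,3) → (φ(0),φ(3)) = (3,6) ∈ E(G2) ✓
  (0,7) → (φ(0),φ(7)) = (3,4) ∈ E(G2) ✓
  (1,2) → (φ(1),φ(2)) = (2,5) ∈ E(G2) ✓
  (1,7) → (φ(1),φ(7)) = (2,4) ∈ E(G2) ✓
  (2,6) → (φ(2),φ(6)) = (0,5) ∈ E(G2) ✓
  (3,5) → (φ(3),φ(5)) = (1,6) ∈ E(G2) ✓
  (4,5) → (φ(4),φ(5)) = (1,7) ∈ E(G2) ✓
  (4,6) → (φ(4),φ(6)) = (0,7) ∈ E(G2) ✓
  (4,7) → (φ(4),φ(7)) = (4,7) ∈ E(G2) ✓
All 9 edges of G1 map to edges of G2, and |E(G1)| = |E(G2)| = 9, so φ is a bijection on edges as well as vertices. Hence G1 ≅ G2.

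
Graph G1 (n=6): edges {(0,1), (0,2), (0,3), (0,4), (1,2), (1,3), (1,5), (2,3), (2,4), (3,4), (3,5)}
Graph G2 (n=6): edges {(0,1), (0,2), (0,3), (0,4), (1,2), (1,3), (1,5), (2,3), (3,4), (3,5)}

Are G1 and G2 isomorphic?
No, not isomorphic

The graphs are NOT isomorphic.

Counting edges: G1 has 11 edge(s); G2 has 10 edge(s).
Edge count is an isomorphism invariant (a bijection on vertices induces a bijection on edges), so differing edge counts rule out isomorphism.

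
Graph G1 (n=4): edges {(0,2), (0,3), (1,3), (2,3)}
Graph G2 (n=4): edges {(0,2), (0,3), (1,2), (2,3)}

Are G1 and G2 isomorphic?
Yes, isomorphic

The graphs are isomorphic.
One valid mapping φ: V(G1) → V(G2): 0→3, 1→1, 2→0, 3→2

Verify φ preserves adjacency — for each edge of G1, its image is an edge of G2:
  (0,2) → (φ(0),φ(2)) = (0,3) ∈ E(G2) ✓
  (0,3) → (φ(0),φ(3)) = (2,3) ∈ E(G2) ✓
  (1,3) → (φ(1),φ(3)) = (1,2) ∈ E(G2) ✓
  (2,3) → (φ(2),φ(3)) = (0,2) ∈ E(G2) ✓
All 4 edges of G1 map to edges of G2, and |E(G1)| = |E(G2)| = 4, so φ is a bijection on edges as well as vertices. Hence G1 ≅ G2.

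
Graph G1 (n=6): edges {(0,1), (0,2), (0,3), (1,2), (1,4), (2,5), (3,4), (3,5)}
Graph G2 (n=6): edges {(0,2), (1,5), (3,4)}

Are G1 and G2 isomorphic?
No, not isomorphic

The graphs are NOT isomorphic.

Connected components of G1: 1 component(s) with vertex sets [[0, 1, 2, 3, 4, 5]], sizes [6].
Connected components of G2: 3 component(s) with vertex sets [[0, 2], [1, 5], [3, 4]], sizes [2, 2, 2].
The number of connected components (and the multiset of component sizes) is an isomorphism invariant — an isomorphism maps each component of G1 bijectively onto a component of G2. Since G1 has 1 component(s) and G2 has 3, they cannot be isomorphic.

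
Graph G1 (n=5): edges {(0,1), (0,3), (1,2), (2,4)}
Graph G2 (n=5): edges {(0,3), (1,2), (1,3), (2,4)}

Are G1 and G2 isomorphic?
Yes, isomorphic

The graphs are isomorphic.
One valid mapping φ: V(G1) → V(G2): 0→3, 1→1, 2→2, 3→0, 4→4

Verify φ preserves adjacency — for each edge of G1, its image is an edge of G2:
  (0,1) → (φ(0),φ(1)) = (1,3) ∈ E(G2) ✓
  (0,3) → (φ(0),φ(3)) = (0,3) ∈ E(G2) ✓
  (1,2) → (φ(1),φ(2)) = (1,2) ∈ E(G2) ✓
  (2,4) → (φ(2),φ(4)) = (2,4) ∈ E(G2) ✓
All 4 edges of G1 map to edges of G2, and |E(G1)| = |E(G2)| = 4, so φ is a bijection on edges as well as vertices. Hence G1 ≅ G2.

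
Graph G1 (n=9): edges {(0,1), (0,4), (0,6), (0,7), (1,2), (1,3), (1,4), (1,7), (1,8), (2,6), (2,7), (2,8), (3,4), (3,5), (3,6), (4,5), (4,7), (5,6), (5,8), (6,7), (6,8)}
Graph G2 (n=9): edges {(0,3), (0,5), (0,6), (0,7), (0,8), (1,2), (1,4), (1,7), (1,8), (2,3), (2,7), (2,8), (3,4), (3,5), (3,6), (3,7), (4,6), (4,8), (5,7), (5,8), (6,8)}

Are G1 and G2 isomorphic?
Yes, isomorphic

The graphs are isomorphic.
One valid mapping φ: V(G1) → V(G2): 0→5, 1→3, 2→6, 3→2, 4→7, 5→1, 6→8, 7→0, 8→4

Verify φ preserves adjacency — for each edge of G1, its image is an edge of G2:
  (0,1) → (φ(0),φ(1)) = (3,5) ∈ E(G2) ✓
  (0,4) → (φ(0),φ(4)) = (5,7) ∈ E(G2) ✓
  (0,6) → (φ(0),φ(6)) = (5,8) ∈ E(G2) ✓
  (0,7) → (φ(0),φ(7)) = (0,5) ∈ E(G2) ✓
  (1,2) → (φ(1),φ(2)) = (3,6) ∈ E(G2) ✓
  (1,3) → (φ(1),φ(3)) = (2,3) ∈ E(G2) ✓
  (1,4) → (φ(1),φ(4)) = (3,7) ∈ E(G2) ✓
  (1,7) → (φ(1),φ(7)) = (0,3) ∈ E(G2) ✓
  (1,8) → (φ(1),φ(8)) = (3,4) ∈ E(G2) ✓
  (2,6) → (φ(2),φ(6)) = (6,8) ∈ E(G2) ✓
  (2,7) → (φ(2),φ(7)) = (0,6) ∈ E(G2) ✓
  (2,8) → (φ(2),φ(8)) = (4,6) ∈ E(G2) ✓
  (3,4) → (φ(3),φ(4)) = (2,7) ∈ E(G2) ✓
  (3,5) → (φ(3),φ(5)) = (1,2) ∈ E(G2) ✓
  (3,6) → (φ(3),φ(6)) = (2,8) ∈ E(G2) ✓
  (4,5) → (φ(4),φ(5)) = (1,7) ∈ E(G2) ✓
  (4,7) → (φ(4),φ(7)) = (0,7) ∈ E(G2) ✓
  (5,6) → (φ(5),φ(6)) = (1,8) ∈ E(G2) ✓
  (5,8) → (φ(5),φ(8)) = (1,4) ∈ E(G2) ✓
  (6,7) → (φ(6),φ(7)) = (0,8) ∈ E(G2) ✓
  (6,8) → (φ(6),φ(8)) = (4,8) ∈ E(G2) ✓
All 21 edges of G1 map to edges of G2, and |E(G1)| = |E(G2)| = 21, so φ is a bijection on edges as well as vertices. Hence G1 ≅ G2.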